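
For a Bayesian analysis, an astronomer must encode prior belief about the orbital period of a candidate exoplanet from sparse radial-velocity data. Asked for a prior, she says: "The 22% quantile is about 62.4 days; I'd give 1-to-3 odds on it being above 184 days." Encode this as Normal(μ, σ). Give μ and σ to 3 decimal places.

The p-quantile of Normal(μ,σ) is μ + z_p·σ, with z_{0.22} = -0.7722 and z_{0.75} = 0.6745.
Eliminate σ: μ = (z₂·x₁ − z₁·x₂)/(z₂ − z₁) = (0.6745·62.4 − (-0.7722)·184)/1.447 = 127.306.
Then σ = (x₂ − x₁)/(z₂ − z₁) = (184 − 62.4)/1.447 = 84.054.

μ = 127.306, σ = 84.054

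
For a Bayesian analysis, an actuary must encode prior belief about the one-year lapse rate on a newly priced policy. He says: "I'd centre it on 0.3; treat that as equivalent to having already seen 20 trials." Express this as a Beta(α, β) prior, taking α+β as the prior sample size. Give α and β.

α = 6, β = 14

Under the effective-sample-size interpretation, Beta(α, β) has prior mean α/(α+β) and prior sample size α+β.
So α+β = 20 and α/(α+β) = 0.3, giving α = 0.3·20 = 6 and β = 20 − 6 = 14.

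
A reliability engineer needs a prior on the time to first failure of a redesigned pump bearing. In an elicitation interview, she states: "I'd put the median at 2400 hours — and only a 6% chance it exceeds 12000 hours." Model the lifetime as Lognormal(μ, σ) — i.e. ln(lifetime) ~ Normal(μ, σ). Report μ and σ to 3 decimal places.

μ ≈ 7.783, σ ≈ 1.035

If T ~ Lognormal(μ,σ) then ln T ~ Normal(μ,σ), so the p-quantile of ln T is μ + z_p·σ.
ln(2400) = 7.783 and ln(12000) = 9.393; z_{0.5} = 0, z_{0.94} = 1.555.
σ = (9.393 − 7.783)/(1.555 − (0)) = 1.035.
μ = 7.783 − (0)·1.035 = 7.783.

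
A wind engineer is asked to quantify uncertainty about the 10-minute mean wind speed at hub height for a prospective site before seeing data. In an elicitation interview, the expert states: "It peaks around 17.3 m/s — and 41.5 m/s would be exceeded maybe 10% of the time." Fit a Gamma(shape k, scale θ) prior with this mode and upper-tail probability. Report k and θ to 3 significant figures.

Gamma(k,θ) with k>1 has mode (k−1)θ, so θ = 17.3/(k−1).
Need P(X < 41.5) = 0.9 with θ tied to k this way. Start at k = 2, θ = 17.3: P(X<41.5) ≈ 0.691.
Too low — raise k to concentrate. Iterating converges to k ≈ 3.51.
Then θ = 17.3/(3.51−1) ≈ 6.89.

k ≈ 3.51, θ ≈ 6.89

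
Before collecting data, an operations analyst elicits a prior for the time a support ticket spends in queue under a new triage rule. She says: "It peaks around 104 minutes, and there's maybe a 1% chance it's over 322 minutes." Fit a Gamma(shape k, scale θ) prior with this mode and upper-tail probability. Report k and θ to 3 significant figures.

k ≈ 4.5, θ ≈ 29.7

Gamma(k,θ) with k>1 has mode (k−1)θ, so θ = 104/(k−1).
Need P(X < 322) = 0.99 with θ tied to k this way. Start at k = 2, θ = 104: P(X<322) ≈ 0.815.
Too low — raise k to concentrate. Iterating converges to k ≈ 4.5.
Then θ = 104/(4.5−1) ≈ 29.7.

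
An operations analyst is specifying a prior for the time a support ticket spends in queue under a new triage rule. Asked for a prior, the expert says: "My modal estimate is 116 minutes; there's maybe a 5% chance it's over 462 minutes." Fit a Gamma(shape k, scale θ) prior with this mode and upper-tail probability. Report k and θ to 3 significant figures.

Gamma(k,θ) with k>1 has mode (k−1)θ, so θ = 116/(k−1).
Need P(X < 462) = 0.95 with θ tied to k this way. Start at k = 2, θ = 116: P(X<462) ≈ 0.907.
Too low — raise k to concentrate. Iterating converges to k ≈ 2.32.
Then θ = 116/(2.32−1) ≈ 88.

k ≈ 2.32, θ ≈ 88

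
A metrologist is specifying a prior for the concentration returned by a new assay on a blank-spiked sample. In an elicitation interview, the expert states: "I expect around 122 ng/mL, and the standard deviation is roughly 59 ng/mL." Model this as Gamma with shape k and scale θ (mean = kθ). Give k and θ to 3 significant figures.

For Gamma(k, scale θ): mean = kθ, variance = kθ², so CV = 1/√k.
CV = SD/mean = 59/122 = 0.4836, hence k = 1/CV² = 4.28.
Then θ = mean/k = 122/4.28 = 28.5.

k ≈ 4.28, θ ≈ 28.5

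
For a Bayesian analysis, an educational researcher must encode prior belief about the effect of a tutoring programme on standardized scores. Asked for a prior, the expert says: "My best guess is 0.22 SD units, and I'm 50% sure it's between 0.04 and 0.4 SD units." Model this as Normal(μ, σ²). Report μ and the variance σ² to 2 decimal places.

A symmetric 50% interval runs μ ± z·σ with z = 0.6745.
Half-width = 0.18, so σ = 0.18/0.6745 = 0.267 and σ² = 0.07.
μ is the stated best guess, 0.22.

μ = 0.22, σ² = 0.07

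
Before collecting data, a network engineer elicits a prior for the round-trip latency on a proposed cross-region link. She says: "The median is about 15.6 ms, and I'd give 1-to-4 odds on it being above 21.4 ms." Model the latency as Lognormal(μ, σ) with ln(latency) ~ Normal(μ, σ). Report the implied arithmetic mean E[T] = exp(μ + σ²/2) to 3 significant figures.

E[T] ≈ 16.7 ms

If T ~ Lognormal(μ,σ) then ln T ~ Normal(μ,σ), so the p-quantile of ln T is μ + z_p·σ.
ln(15.6) = 2.747 and ln(21.4) = 3.063; z_{0.5} = 0, z_{0.8} = 0.8416.
σ = (3.063 − 2.747)/(0.8416 − (0)) = 0.376.
μ = 2.747 − (0)·0.376 = 2.747.
E[T] = exp(μ + σ²/2) = exp(2.747 + 0.0705) = 16.7 ms.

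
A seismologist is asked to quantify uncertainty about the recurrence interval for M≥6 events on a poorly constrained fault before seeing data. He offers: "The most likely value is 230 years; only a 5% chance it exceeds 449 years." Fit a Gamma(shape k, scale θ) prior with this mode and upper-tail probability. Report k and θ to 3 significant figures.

Gamma(k,θ) with k>1 has mode (k−1)θ, so θ = 230/(k−1).
Need P(X < 449) = 0.95 with θ tied to k this way. Start at k = 2, θ = 230: P(X<449) ≈ 0.581.
Too low — raise k to concentrate. Iterating converges to k ≈ 7.2.
Then θ = 230/(7.2−1) ≈ 37.1.

k ≈ 7.2, θ ≈ 37.1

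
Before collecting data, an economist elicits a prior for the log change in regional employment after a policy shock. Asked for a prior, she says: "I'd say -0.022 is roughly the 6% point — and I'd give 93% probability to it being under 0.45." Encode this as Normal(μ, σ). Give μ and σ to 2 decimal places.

The p-quantile of Normal(μ,σ) is μ + z_p·σ, with z_{0.06} = -1.555 and z_{0.93} = 1.476.
Eliminate σ: μ = (z₂·x₁ − z₁·x₂)/(z₂ − z₁) = (1.476·-0.022 − (-1.555)·0.45)/3.031 = 0.22.
Then σ = (x₂ − x₁)/(z₂ − z₁) = (0.45 − -0.022)/3.031 = 0.16.

μ = 0.22, σ = 0.16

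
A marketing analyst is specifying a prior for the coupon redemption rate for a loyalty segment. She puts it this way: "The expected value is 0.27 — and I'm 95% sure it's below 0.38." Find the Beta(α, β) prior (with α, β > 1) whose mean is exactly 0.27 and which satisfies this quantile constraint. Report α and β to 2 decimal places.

α ≈ 12.89, β ≈ 34.84

With mean 0.27 fixed, write α = 0.27s, β = 0.73s where s = α+β.
Need P(θ < 0.38) = 0.95 under Beta(0.27s, 0.73s). Normal approximation: (q−m)/√(m(1−m)/s) ≈ z_{0.95} = 1.64, so s ≈ 0.27·0.73·(1.64)²/(0.38−0.27)² = 44.1.
At s = 44.1: P(θ<0.38) ≈ 0.943. Adjusting to match 0.95 gives s ≈ 47.73.
So α = 0.27·47.73 ≈ 12.89, β = 0.73·47.73 ≈ 34.84.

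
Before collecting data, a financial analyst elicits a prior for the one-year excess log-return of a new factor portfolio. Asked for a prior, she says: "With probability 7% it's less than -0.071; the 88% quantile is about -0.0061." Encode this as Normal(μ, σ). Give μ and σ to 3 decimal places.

For Normal(μ,σ), the p-quantile is μ + z_p·σ. Here z_{0.07} = -1.476, z_{0.88} = 1.175.
So -0.071 = μ − 1.476σ and -0.0061 = μ + 1.175σ.
Subtracting: σ = (-0.0061 − -0.071)/(1.175 − (-1.476)) = 0.024.
Then μ = -0.071 − (-1.476)·0.024 = -0.035.

μ = -0.035, σ = 0.024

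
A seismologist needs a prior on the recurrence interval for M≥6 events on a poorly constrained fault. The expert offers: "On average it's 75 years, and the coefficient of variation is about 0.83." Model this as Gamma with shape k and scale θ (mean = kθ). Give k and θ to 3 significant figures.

For Gamma(k, scale θ): mean = kθ, variance = kθ², so CV = 1/√k.
CV = 0.83, hence k = 1/CV² = 1.45.
Then θ = mean/k = 75/1.45 = 51.7.

k ≈ 1.45, θ ≈ 51.7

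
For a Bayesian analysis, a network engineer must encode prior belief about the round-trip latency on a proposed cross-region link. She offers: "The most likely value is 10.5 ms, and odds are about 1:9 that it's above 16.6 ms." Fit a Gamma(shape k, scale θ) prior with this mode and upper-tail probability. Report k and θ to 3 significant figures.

k ≈ 9.94, θ ≈ 1.17

Gamma(k,θ) with k>1 has mode (k−1)θ, so θ = 10.5/(k−1).
Need P(X < 16.6) = 0.9 with θ tied to k this way. Start at k = 2, θ = 10.5: P(X<16.6) ≈ 0.469.
Too low — raise k to concentrate. Iterating converges to k ≈ 9.94.
Then θ = 10.5/(9.94−1) ≈ 1.17.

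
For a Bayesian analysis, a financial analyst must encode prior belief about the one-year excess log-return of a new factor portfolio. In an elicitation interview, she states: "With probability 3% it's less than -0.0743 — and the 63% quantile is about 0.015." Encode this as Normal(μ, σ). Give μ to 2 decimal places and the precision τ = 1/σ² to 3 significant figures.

μ = 0.00, τ = 614

For Normal(μ,σ), the p-quantile is μ + z_p·σ. Here z_{0.03} = -1.881, z_{0.63} = 0.3319.
So -0.0743 = μ − 1.881σ and 0.015 = μ + 0.3319σ.
Subtracting: σ = (0.015 − -0.0743)/(0.3319 − (-1.881)) = 0.04.
Then μ = -0.0743 − (-1.881)·0.04 = 0.00.
Precision τ = 1/σ² = 1/0.04036² = 614.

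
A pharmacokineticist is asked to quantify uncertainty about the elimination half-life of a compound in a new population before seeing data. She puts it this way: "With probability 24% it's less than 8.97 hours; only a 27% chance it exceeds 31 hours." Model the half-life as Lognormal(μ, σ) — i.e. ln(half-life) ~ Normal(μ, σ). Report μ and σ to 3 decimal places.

If T ~ Lognormal(μ,σ) then ln T ~ Normal(μ,σ), so the p-quantile of ln T is μ + z_p·σ.
ln(8.97) = 2.194 and ln(31) = 3.434; z_{0.24} = -0.7063, z_{0.73} = 0.6128.
σ = (3.434 − 2.194)/(0.6128 − (-0.7063)) = 0.940.
μ = 2.194 − (-0.7063)·0.940 = 2.858.

μ ≈ 2.858, σ ≈ 0.940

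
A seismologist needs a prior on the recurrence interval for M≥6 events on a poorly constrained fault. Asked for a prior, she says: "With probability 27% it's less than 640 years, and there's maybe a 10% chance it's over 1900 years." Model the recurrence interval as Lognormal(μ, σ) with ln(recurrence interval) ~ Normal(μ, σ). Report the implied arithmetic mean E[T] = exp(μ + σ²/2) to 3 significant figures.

If T ~ Lognormal(μ,σ) then ln T ~ Normal(μ,σ), so the p-quantile of ln T is μ + z_p·σ.
ln(640) = 6.461 and ln(1900) = 7.55; z_{0.27} = -0.6128, z_{0.9} = 1.282.
σ = (7.55 − 6.461)/(1.282 − (-0.6128)) = 0.574.
μ = 6.461 − (-0.6128)·0.574 = 6.813.
E[T] = exp(μ + σ²/2) = exp(6.813 + 0.1650) = 1070 years.

E[T] ≈ 1070 years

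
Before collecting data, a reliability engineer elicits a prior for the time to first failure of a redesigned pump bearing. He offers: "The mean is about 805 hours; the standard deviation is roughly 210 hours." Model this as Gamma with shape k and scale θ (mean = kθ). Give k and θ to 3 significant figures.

For Gamma(k, scale θ): mean = kθ, variance = kθ², so CV = 1/√k.
CV = SD/mean = 210/805 = 0.2609, hence k = 1/CV² = 14.7.
Then θ = mean/k = 805/14.7 = 54.8.

k ≈ 14.7, θ ≈ 54.8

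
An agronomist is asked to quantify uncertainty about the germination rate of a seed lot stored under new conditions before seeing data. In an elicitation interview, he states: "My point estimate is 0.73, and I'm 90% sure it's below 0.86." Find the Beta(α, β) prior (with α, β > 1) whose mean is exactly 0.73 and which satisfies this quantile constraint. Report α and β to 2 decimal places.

α ≈ 12.20, β ≈ 4.51

With mean 0.73 fixed, write α = 0.73s, β = 0.27s where s = α+β.
Need P(θ < 0.86) = 0.9 under Beta(0.73s, 0.27s). Normal approximation: (q−m)/√(m(1−m)/s) ≈ z_{0.9} = 1.28, so s ≈ 0.73·0.27·(1.28)²/(0.86−0.73)² = 19.2.
At s = 19.2: P(θ<0.86) ≈ 0.917. Adjusting to match 0.9 gives s ≈ 16.72.
So α = 0.73·16.72 ≈ 12.20, β = 0.27·16.72 ≈ 4.51.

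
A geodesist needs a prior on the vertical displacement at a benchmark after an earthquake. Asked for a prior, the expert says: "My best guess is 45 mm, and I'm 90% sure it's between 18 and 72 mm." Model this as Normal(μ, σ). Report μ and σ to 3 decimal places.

A symmetric 90% interval runs μ ± z·σ with z = 1.645.
Half-width = 27, so σ = 27/1.645 = 16.415.
μ is the stated best guess, 45.000.

μ = 45.000, σ = 16.415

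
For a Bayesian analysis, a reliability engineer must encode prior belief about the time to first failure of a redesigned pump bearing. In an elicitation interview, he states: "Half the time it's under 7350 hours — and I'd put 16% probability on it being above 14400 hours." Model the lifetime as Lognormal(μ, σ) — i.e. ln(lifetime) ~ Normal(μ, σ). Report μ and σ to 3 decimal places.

μ ≈ 8.902, σ ≈ 0.676

If T ~ Lognormal(μ,σ) then ln T ~ Normal(μ,σ), so the p-quantile of ln T is μ + z_p·σ.
ln(7350) = 8.902 and ln(14400) = 9.575; z_{0.5} = 0, z_{0.84} = 0.9945.
σ = (9.575 − 8.902)/(0.9945 − (0)) = 0.676.
μ = 8.902 − (0)·0.676 = 8.902.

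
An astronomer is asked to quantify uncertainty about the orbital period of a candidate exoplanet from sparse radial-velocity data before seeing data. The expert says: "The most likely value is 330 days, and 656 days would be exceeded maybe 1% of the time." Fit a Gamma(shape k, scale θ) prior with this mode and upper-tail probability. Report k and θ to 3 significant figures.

Gamma(k,θ) with k>1 has mode (k−1)θ, so θ = 330/(k−1).
Need P(X < 656) = 0.99 with θ tied to k this way. Start at k = 2, θ = 330: P(X<656) ≈ 0.591.
Too low — raise k to concentrate. Iterating converges to k ≈ 11.4.
Then θ = 330/(11.4−1) ≈ 31.7.

k ≈ 11.4, θ ≈ 31.7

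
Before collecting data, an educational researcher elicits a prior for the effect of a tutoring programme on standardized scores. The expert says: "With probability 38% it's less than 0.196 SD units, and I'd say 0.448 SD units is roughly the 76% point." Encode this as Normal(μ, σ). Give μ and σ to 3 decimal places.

For Normal(μ,σ), the p-quantile is μ + z_p·σ. Here z_{0.38} = -0.3055, z_{0.76} = 0.7063.
So 0.196 = μ − 0.3055σ and 0.448 = μ + 0.7063σ.
Subtracting: σ = (0.448 − 0.196)/(0.7063 − (-0.3055)) = 0.249.
Then μ = 0.196 − (-0.3055)·0.249 = 0.272.

μ = 0.272, σ = 0.249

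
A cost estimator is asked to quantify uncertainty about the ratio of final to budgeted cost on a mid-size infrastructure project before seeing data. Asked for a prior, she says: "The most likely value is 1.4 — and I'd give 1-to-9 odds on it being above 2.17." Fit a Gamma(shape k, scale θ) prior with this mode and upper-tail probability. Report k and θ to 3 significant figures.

k ≈ 10.7, θ ≈ 0.144

Gamma(k,θ) with k>1 has mode (k−1)θ, so θ = 1.4/(k−1).
Need P(X < 2.17) = 0.9 with θ tied to k this way. Start at k = 2, θ = 1.4: P(X<2.17) ≈ 0.459.
Too low — raise k to concentrate. Iterating converges to k ≈ 10.7.
Then θ = 1.4/(10.7−1) ≈ 0.144.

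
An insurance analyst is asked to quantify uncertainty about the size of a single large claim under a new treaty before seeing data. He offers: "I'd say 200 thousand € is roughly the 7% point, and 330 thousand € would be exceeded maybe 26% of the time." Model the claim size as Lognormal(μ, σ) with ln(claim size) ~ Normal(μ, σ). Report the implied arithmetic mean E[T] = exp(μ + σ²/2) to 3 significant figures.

If T ~ Lognormal(μ,σ) then ln T ~ Normal(μ,σ), so the p-quantile of ln T is μ + z_p·σ.
ln(200) = 5.298 and ln(330) = 5.799; z_{0.07} = -1.476, z_{0.74} = 0.6433.
σ = (5.799 − 5.298)/(0.6433 − (-1.476)) = 0.236.
μ = 5.298 − (-1.476)·0.236 = 5.647.
E[T] = exp(μ + σ²/2) = exp(5.647 + 0.0279) = 291 thousand €.

E[T] ≈ 291 thousand €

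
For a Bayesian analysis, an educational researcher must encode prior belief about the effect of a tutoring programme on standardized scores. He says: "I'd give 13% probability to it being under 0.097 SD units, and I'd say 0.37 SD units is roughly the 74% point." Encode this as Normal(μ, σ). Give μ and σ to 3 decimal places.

μ = 0.271, σ = 0.154

For Normal(μ,σ), the p-quantile is μ + z_p·σ. Here z_{0.13} = -1.126, z_{0.74} = 0.6433.
So 0.097 = μ − 1.126σ and 0.37 = μ + 0.6433σ.
Subtracting: σ = (0.37 − 0.097)/(0.6433 − (-1.126)) = 0.154.
Then μ = 0.097 − (-1.126)·0.154 = 0.271.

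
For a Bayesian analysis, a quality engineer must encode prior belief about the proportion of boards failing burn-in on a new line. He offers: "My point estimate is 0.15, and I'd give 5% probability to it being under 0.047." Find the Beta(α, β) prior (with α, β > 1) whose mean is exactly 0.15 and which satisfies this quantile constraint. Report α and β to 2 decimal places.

With mean 0.15 fixed, write α = 0.15s, β = 0.85s where s = α+β.
Need P(θ < 0.047) = 0.05 under Beta(0.15s, 0.85s). Normal approximation: (q−m)/√(m(1−m)/s) ≈ z_{0.05} = -1.64, so s ≈ 0.15·0.85·(-1.64)²/(0.047−0.15)² = 32.5.
At s = 32.5: P(θ<0.047) ≈ 0.018. Adjusting to match 0.05 gives s ≈ 21.42.
So α = 0.15·21.42 ≈ 3.21, β = 0.85·21.42 ≈ 18.20.

α ≈ 3.21, β ≈ 18.20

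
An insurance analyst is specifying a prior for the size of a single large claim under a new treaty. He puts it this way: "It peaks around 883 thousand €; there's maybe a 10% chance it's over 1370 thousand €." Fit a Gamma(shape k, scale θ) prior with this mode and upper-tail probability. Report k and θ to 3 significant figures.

Gamma(k,θ) with k>1 has mode (k−1)θ, so θ = 883/(k−1).
Need P(X < 1370) = 0.9 with θ tied to k this way. Start at k = 2, θ = 883: P(X<1370) ≈ 0.459.
Too low — raise k to concentrate. Iterating converges to k ≈ 10.7.
Then θ = 883/(10.7−1) ≈ 91.1.

k ≈ 10.7, θ ≈ 91.1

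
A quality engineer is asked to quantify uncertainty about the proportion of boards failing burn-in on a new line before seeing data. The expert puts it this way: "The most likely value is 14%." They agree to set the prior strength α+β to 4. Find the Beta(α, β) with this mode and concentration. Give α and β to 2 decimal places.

For α,β > 1 the Beta mode is (α−1)/(α+β−2). With α+β = 4, the mode is (α−1)/2.
Set (α−1)/2 = 0.14 → α = 1 + 0.14·2 = 1.28.
β = 4 − α = 2.72.

α = 1.28, β = 2.72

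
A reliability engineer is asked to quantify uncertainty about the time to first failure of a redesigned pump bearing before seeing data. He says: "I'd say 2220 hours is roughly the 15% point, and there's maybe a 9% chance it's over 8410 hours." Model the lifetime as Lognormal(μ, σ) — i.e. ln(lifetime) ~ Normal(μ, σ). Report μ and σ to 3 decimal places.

μ ≈ 8.286, σ ≈ 0.560

If T ~ Lognormal(μ,σ) then ln T ~ Normal(μ,σ), so the p-quantile of ln T is μ + z_p·σ.
ln(2220) = 7.705 and ln(8410) = 9.037; z_{0.15} = -1.036, z_{0.91} = 1.341.
σ = (9.037 − 7.705)/(1.341 − (-1.036)) = 0.560.
μ = 7.705 − (-1.036)·0.560 = 8.286.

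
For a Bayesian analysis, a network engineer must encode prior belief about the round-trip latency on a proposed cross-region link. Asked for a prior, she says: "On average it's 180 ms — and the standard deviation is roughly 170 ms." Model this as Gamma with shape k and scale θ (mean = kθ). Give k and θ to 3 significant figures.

k ≈ 1.12, θ ≈ 161

For Gamma(k, scale θ): mean = kθ, variance = kθ², so CV = 1/√k.
CV = SD/mean = 170/180 = 0.9444, hence k = 1/CV² = 1.12.
Then θ = mean/k = 180/1.12 = 161.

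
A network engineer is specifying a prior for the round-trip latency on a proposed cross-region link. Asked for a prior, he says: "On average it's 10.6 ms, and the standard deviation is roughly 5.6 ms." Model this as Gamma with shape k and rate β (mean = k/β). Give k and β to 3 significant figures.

k ≈ 3.58, β ≈ 0.338

For Gamma(k, rate β): mean = k/β, variance = k/β², so CV = 1/√k.
CV = SD/mean = 5.6/10.6 = 0.5283, hence k = 1/CV² = 3.58.
Then β = k/mean = 3.58/10.6 = 0.338.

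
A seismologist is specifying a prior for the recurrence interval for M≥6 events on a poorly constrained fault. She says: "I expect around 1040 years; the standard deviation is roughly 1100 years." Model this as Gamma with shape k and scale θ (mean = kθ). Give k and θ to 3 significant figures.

For Gamma(k, scale θ): mean = kθ, variance = kθ², so CV = 1/√k.
CV = SD/mean = 1100/1040 = 1.058, hence k = 1/CV² = 0.894.
Then θ = mean/k = 1040/0.894 = 1160.

k ≈ 0.894, θ ≈ 1160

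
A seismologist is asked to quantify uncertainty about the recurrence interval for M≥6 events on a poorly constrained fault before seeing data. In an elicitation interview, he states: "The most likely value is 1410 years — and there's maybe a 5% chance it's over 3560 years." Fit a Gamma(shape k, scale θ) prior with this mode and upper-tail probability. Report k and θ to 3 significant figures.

Gamma(k,θ) with k>1 has mode (k−1)θ, so θ = 1410/(k−1).
Need P(X < 3560) = 0.95 with θ tied to k this way. Start at k = 2, θ = 1410: P(X<3560) ≈ 0.718.
Too low — raise k to concentrate. Iterating converges to k ≈ 4.16.
Then θ = 1410/(4.16−1) ≈ 446.

k ≈ 4.16, θ ≈ 446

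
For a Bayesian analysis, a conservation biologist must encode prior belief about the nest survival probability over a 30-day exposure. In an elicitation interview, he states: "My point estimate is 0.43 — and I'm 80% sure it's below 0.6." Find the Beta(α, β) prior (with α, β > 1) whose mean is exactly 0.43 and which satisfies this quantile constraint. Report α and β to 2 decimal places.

α ≈ 2.57, β ≈ 3.40

With mean 0.43 fixed, write α = 0.43s, β = 0.57s where s = α+β.
Need P(θ < 0.6) = 0.8 under Beta(0.43s, 0.57s). Normal approximation: (q−m)/√(m(1−m)/s) ≈ z_{0.8} = 0.842, so s ≈ 0.43·0.57·(0.842)²/(0.6−0.43)² = 6.0.
At s = 6.0: P(θ<0.6) ≈ 0.801. Adjusting to match 0.8 gives s ≈ 5.97.
So α = 0.43·5.97 ≈ 2.57, β = 0.57·5.97 ≈ 3.40.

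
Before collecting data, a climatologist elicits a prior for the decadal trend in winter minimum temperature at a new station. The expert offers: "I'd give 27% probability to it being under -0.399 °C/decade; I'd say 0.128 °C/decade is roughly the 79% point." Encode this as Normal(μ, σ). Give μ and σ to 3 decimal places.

μ = -0.171, σ = 0.371

The p-quantile of Normal(μ,σ) is μ + z_p·σ, with z_{0.27} = -0.6128 and z_{0.79} = 0.8064.
Eliminate σ: μ = (z₂·x₁ − z₁·x₂)/(z₂ − z₁) = (0.8064·-0.399 − (-0.6128)·0.128)/1.419 = -0.171.
Then σ = (x₂ − x₁)/(z₂ − z₁) = (0.128 − -0.399)/1.419 = 0.371.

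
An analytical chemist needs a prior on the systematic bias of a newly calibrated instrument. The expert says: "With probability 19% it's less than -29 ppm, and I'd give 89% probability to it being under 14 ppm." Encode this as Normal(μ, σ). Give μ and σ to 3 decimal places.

For Normal(μ,σ), the p-quantile is μ + z_p·σ. Here z_{0.19} = -0.8779, z_{0.89} = 1.227.
So -29 = μ − 0.8779σ and 14 = μ + 1.227σ.
Subtracting: σ = (14 − -29)/(1.227 − (-0.8779)) = 20.433.
Then μ = -29 − (-0.8779)·20.433 = -11.062.

μ = -11.062, σ = 20.433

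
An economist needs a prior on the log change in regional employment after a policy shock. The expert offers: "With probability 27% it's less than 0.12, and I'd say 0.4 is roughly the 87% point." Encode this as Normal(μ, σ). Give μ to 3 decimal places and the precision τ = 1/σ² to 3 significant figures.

For Normal(μ,σ), the p-quantile is μ + z_p·σ. Here z_{0.27} = -0.6128, z_{0.87} = 1.126.
So 0.12 = μ − 0.6128σ and 0.4 = μ + 1.126σ.
Subtracting: σ = (0.4 − 0.12)/(1.126 − (-0.6128)) = 0.161.
Then μ = 0.12 − (-0.6128)·0.161 = 0.219.
Precision τ = 1/σ² = 1/0.161² = 38.6.

μ = 0.219, τ = 38.6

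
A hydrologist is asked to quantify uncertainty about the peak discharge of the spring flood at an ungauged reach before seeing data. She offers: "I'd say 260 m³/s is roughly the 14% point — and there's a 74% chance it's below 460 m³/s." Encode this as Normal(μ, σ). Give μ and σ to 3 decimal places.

μ = 385.351, σ = 116.032

The p-quantile of Normal(μ,σ) is μ + z_p·σ, with z_{0.14} = -1.08 and z_{0.74} = 0.6433.
Eliminate σ: μ = (z₂·x₁ − z₁·x₂)/(z₂ − z₁) = (0.6433·260 − (-1.08)·460)/1.724 = 385.351.
Then σ = (x₂ − x₁)/(z₂ − z₁) = (460 − 260)/1.724 = 116.032.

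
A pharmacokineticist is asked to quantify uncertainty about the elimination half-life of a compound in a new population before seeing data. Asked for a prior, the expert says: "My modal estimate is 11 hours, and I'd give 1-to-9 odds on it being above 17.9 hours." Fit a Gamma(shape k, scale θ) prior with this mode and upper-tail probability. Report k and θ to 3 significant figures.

k ≈ 8.94, θ ≈ 1.38

Gamma(k,θ) with k>1 has mode (k−1)θ, so θ = 11/(k−1).
Need P(X < 17.9) = 0.9 with θ tied to k this way. Start at k = 2, θ = 11: P(X<17.9) ≈ 0.484.
Too low — raise k to concentrate. Iterating converges to k ≈ 8.94.
Then θ = 11/(8.94−1) ≈ 1.38.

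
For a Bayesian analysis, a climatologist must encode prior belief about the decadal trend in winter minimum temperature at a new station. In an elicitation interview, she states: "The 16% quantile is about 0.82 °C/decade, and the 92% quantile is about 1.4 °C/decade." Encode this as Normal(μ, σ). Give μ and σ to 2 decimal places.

μ = 1.06, σ = 0.24

For Normal(μ,σ), the p-quantile is μ + z_p·σ. Here z_{0.16} = -0.9945, z_{0.92} = 1.405.
So 0.82 = μ − 0.9945σ and 1.4 = μ + 1.405σ.
Subtracting: σ = (1.4 − 0.82)/(1.405 − (-0.9945)) = 0.24.
Then μ = 0.82 − (-0.9945)·0.24 = 1.06.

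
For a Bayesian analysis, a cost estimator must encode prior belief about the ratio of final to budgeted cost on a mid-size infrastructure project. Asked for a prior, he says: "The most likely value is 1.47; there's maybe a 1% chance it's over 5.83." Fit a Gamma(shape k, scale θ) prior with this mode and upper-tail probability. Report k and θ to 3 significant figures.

k ≈ 3.21, θ ≈ 0.666

Gamma(k,θ) with k>1 has mode (k−1)θ, so θ = 1.47/(k−1).
Need P(X < 5.83) = 0.99 with θ tied to k this way. Start at k = 2, θ = 1.47: P(X<5.83) ≈ 0.906.
Too low — raise k to concentrate. Iterating converges to k ≈ 3.21.
Then θ = 1.47/(3.21−1) ≈ 0.666.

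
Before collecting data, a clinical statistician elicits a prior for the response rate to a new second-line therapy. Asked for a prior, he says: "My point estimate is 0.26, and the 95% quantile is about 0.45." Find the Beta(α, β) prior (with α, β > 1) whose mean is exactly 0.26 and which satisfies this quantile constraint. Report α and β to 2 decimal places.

With mean 0.26 fixed, write α = 0.26s, β = 0.74s where s = α+β.
Need P(θ < 0.45) = 0.95 under Beta(0.26s, 0.74s). Normal approximation: (q−m)/√(m(1−m)/s) ≈ z_{0.95} = 1.64, so s ≈ 0.26·0.74·(1.64)²/(0.45−0.26)² = 14.4.
At s = 14.4: P(θ<0.45) ≈ 0.940. Adjusting to match 0.95 gives s ≈ 16.24.
So α = 0.26·16.24 ≈ 4.22, β = 0.74·16.24 ≈ 12.02.

α ≈ 4.22, β ≈ 12.02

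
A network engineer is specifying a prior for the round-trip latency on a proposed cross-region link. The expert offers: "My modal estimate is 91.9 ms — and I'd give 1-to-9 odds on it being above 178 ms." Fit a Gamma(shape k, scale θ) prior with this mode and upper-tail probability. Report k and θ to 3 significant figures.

Gamma(k,θ) with k>1 has mode (k−1)θ, so θ = 91.9/(k−1).
Need P(X < 178) = 0.9 with θ tied to k this way. Start at k = 2, θ = 91.9: P(X<178) ≈ 0.577.
Too low — raise k to concentrate. Iterating converges to k ≈ 5.38.
Then θ = 91.9/(5.38−1) ≈ 21.

k ≈ 5.38, θ ≈ 21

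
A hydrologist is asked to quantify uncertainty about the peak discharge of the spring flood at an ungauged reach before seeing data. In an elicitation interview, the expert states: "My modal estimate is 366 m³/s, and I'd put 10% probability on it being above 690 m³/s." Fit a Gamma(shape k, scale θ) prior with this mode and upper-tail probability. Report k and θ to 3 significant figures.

k ≈ 5.75, θ ≈ 77

Gamma(k,θ) with k>1 has mode (k−1)θ, so θ = 366/(k−1).
Need P(X < 690) = 0.9 with θ tied to k this way. Start at k = 2, θ = 366: P(X<690) ≈ 0.562.
Too low — raise k to concentrate. Iterating converges to k ≈ 5.75.
Then θ = 366/(5.75−1) ≈ 77.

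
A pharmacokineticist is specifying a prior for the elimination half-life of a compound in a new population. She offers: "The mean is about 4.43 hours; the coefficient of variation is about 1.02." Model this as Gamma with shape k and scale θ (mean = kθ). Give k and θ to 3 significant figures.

k ≈ 0.961, θ ≈ 4.61

For Gamma(k, scale θ): mean = kθ, variance = kθ², so CV = 1/√k.
CV = 1.02, hence k = 1/CV² = 0.961.
Then θ = mean/k = 4.43/0.961 = 4.61.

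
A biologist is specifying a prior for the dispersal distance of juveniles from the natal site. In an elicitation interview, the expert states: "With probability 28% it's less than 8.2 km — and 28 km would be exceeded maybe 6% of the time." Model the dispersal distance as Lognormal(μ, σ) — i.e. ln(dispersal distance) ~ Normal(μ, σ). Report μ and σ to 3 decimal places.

μ ≈ 2.439, σ ≈ 0.575

If T ~ Lognormal(μ,σ) then ln T ~ Normal(μ,σ), so the p-quantile of ln T is μ + z_p·σ.
ln(8.2) = 2.104 and ln(28) = 3.332; z_{0.28} = -0.5828, z_{0.94} = 1.555.
σ = (3.332 − 2.104)/(1.555 − (-0.5828)) = 0.575.
μ = 2.104 − (-0.5828)·0.575 = 2.439.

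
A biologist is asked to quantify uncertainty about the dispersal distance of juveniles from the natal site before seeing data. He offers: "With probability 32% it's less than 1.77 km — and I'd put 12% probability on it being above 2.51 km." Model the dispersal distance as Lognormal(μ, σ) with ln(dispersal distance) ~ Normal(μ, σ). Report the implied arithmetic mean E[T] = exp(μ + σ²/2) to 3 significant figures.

If T ~ Lognormal(μ,σ) then ln T ~ Normal(μ,σ), so the p-quantile of ln T is μ + z_p·σ.
ln(1.77) = 0.571 and ln(2.51) = 0.9203; z_{0.32} = -0.4677, z_{0.88} = 1.175.
σ = (0.9203 − 0.571)/(1.175 − (-0.4677)) = 0.213.
μ = 0.571 − (-0.4677)·0.213 = 0.670.
E[T] = exp(μ + σ²/2) = exp(0.670 + 0.0226) = 2 km.

E[T] ≈ 2 km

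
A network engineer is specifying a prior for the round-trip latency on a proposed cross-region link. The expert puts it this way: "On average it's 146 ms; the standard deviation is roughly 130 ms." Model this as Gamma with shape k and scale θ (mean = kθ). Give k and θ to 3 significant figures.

For Gamma(k, scale θ): mean = kθ, variance = kθ², so CV = 1/√k.
CV = SD/mean = 130/146 = 0.8904, hence k = 1/CV² = 1.26.
Then θ = mean/k = 146/1.26 = 116.

k ≈ 1.26, θ ≈ 116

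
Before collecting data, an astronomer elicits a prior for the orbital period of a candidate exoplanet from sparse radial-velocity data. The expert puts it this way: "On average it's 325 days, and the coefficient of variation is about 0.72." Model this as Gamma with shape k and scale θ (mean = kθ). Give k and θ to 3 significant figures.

k ≈ 1.93, θ ≈ 168

For Gamma(k, scale θ): mean = kθ, variance = kθ², so CV = 1/√k.
CV = 0.72, hence k = 1/CV² = 1.93.
Then θ = mean/k = 325/1.93 = 168.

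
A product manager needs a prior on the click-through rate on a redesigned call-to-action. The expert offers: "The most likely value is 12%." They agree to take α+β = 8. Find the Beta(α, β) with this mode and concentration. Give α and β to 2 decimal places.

α = 1.72, β = 6.28

For α,β > 1 the Beta mode is (α−1)/(α+β−2). With α+β = 8, the mode is (α−1)/6.
Set (α−1)/6 = 0.12 → α = 1 + 0.12·6 = 1.72.
β = 8 − α = 6.28.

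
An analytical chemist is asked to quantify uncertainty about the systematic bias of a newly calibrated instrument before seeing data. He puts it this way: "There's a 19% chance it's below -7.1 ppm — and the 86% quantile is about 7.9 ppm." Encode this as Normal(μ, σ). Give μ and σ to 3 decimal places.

μ = -0.375, σ = 7.660

For Normal(μ,σ), the p-quantile is μ + z_p·σ. Here z_{0.19} = -0.8779, z_{0.86} = 1.08.
So -7.1 = μ − 0.8779σ and 7.9 = μ + 1.08σ.
Subtracting: σ = (7.9 − -7.1)/(1.08 − (-0.8779)) = 7.660.
Then μ = -7.1 − (-0.8779)·7.660 = -0.375.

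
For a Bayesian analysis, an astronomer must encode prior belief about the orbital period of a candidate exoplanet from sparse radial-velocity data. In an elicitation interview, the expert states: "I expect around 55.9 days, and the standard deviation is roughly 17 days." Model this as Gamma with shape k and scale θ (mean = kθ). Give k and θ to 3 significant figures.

k ≈ 10.8, θ ≈ 5.17

For Gamma(k, scale θ): mean = kθ, variance = kθ², so CV = 1/√k.
CV = SD/mean = 17/55.9 = 0.3041, hence k = 1/CV² = 10.8.
Then θ = mean/k = 55.9/10.8 = 5.17.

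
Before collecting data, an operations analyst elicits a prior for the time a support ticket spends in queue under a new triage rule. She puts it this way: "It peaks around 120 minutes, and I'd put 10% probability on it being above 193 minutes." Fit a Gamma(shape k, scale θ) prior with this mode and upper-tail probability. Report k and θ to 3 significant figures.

k ≈ 9.33, θ ≈ 14.4

Gamma(k,θ) with k>1 has mode (k−1)θ, so θ = 120/(k−1).
Need P(X < 193) = 0.9 with θ tied to k this way. Start at k = 2, θ = 120: P(X<193) ≈ 0.478.
Too low — raise k to concentrate. Iterating converges to k ≈ 9.33.
Then θ = 120/(9.33−1) ≈ 14.4.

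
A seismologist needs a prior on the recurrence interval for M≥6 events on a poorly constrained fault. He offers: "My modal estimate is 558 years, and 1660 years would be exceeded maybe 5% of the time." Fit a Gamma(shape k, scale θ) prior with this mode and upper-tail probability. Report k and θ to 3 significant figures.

Gamma(k,θ) with k>1 has mode (k−1)θ, so θ = 558/(k−1).
Need P(X < 1660) = 0.95 with θ tied to k this way. Start at k = 2, θ = 558: P(X<1660) ≈ 0.797.
Too low — raise k to concentrate. Iterating converges to k ≈ 3.23.
Then θ = 558/(3.23−1) ≈ 250.

k ≈ 3.23, θ ≈ 250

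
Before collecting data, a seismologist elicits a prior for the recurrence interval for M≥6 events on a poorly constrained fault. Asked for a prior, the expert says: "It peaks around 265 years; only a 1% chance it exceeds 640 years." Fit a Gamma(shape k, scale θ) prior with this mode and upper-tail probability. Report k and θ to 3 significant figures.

k ≈ 7.08, θ ≈ 43.6

Gamma(k,θ) with k>1 has mode (k−1)θ, so θ = 265/(k−1).
Need P(X < 640) = 0.99 with θ tied to k this way. Start at k = 2, θ = 265: P(X<640) ≈ 0.695.
Too low — raise k to concentrate. Iterating converges to k ≈ 7.08.
Then θ = 265/(7.08−1) ≈ 43.6.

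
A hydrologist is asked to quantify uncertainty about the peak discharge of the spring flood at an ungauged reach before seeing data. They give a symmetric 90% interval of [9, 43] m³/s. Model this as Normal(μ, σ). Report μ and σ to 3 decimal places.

μ = 26.000, σ = 10.335

A symmetric 90% interval runs μ ± z·σ with z = 1.645.
Half-width = 17, so σ = 17/1.645 = 10.335.
μ is the interval midpoint, 26.000.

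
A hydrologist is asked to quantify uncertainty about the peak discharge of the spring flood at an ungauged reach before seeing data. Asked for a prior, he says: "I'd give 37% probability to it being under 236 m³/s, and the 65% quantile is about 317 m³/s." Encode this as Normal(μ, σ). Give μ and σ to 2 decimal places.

μ = 273.48, σ = 112.94

The p-quantile of Normal(μ,σ) is μ + z_p·σ, with z_{0.37} = -0.3319 and z_{0.65} = 0.3853.
Eliminate σ: μ = (z₂·x₁ − z₁·x₂)/(z₂ − z₁) = (0.3853·236 − (-0.3319)·317)/0.7172 = 273.48.
Then σ = (x₂ − x₁)/(z₂ − z₁) = (317 − 236)/0.7172 = 112.94.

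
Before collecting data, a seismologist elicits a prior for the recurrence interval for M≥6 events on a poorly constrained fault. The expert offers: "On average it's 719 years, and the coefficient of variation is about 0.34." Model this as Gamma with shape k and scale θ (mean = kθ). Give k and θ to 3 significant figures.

For Gamma(k, scale θ): mean = kθ, variance = kθ², so CV = 1/√k.
CV = 0.34, hence k = 1/CV² = 8.65.
Then θ = mean/k = 719/8.65 = 83.1.

k ≈ 8.65, θ ≈ 83.1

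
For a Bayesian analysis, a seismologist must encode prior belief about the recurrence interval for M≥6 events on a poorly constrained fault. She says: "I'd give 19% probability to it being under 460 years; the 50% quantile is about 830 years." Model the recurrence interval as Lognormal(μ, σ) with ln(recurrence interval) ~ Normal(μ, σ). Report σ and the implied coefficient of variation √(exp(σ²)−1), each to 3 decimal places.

σ ≈ 0.672, CV ≈ 0.756

If T ~ Lognormal(μ,σ) then ln T ~ Normal(μ,σ), so the p-quantile of ln T is μ + z_p·σ.
ln(460) = 6.131 and ln(830) = 6.721; z_{0.19} = -0.8779, z_{0.5} = 0.
σ = (6.721 − 6.131)/(0 − (-0.8779)) = 0.672.
μ = 6.131 − (-0.8779)·0.672 = 6.721.
CV = √(exp(σ²)−1) = √(exp(0.4520)−1) = 0.756.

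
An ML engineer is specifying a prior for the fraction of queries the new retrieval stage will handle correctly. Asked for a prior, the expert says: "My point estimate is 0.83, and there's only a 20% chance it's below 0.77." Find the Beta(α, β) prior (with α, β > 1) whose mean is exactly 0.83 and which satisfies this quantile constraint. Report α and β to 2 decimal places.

α ≈ 20.45, β ≈ 4.19

With mean 0.83 fixed, write α = 0.83s, β = 0.17s where s = α+β.
Need P(θ < 0.77) = 0.2 under Beta(0.83s, 0.17s). Normal approximation: (q−m)/√(m(1−m)/s) ≈ z_{0.2} = -0.842, so s ≈ 0.83·0.17·(-0.842)²/(0.77−0.83)² = 27.8.
At s = 27.8: P(θ<0.77) ≈ 0.189. Adjusting to match 0.2 gives s ≈ 24.64.
So α = 0.83·24.64 ≈ 20.45, β = 0.17·24.64 ≈ 4.19.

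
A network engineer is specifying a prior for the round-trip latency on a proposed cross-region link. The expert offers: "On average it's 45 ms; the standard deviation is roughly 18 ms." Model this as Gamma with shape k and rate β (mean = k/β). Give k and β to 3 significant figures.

k ≈ 6.25, β ≈ 0.139

For Gamma(k, rate β): mean = k/β, variance = k/β², so CV = 1/√k.
CV = SD/mean = 18/45 = 0.4, hence k = 1/CV² = 6.25.
Then β = k/mean = 6.25/45 = 0.139.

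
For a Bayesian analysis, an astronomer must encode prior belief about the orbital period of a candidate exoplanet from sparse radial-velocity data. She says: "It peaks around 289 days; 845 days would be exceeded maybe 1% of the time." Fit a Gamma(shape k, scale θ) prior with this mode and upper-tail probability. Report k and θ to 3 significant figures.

Gamma(k,θ) with k>1 has mode (k−1)θ, so θ = 289/(k−1).
Need P(X < 845) = 0.99 with θ tied to k this way. Start at k = 2, θ = 289: P(X<845) ≈ 0.789.
Too low — raise k to concentrate. Iterating converges to k ≈ 4.93.
Then θ = 289/(4.93−1) ≈ 73.4.

k ≈ 4.93, θ ≈ 73.4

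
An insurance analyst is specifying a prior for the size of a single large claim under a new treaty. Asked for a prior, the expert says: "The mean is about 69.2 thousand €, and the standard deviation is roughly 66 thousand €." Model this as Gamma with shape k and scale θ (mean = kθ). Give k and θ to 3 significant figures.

For Gamma(k, scale θ): mean = kθ, variance = kθ², so CV = 1/√k.
CV = SD/mean = 66/69.2 = 0.9538, hence k = 1/CV² = 1.1.
Then θ = mean/k = 69.2/1.1 = 62.9.

k ≈ 1.1, θ ≈ 62.9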